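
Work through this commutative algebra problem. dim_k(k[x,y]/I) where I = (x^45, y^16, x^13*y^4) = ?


k[x,y]/I, I = (x^45, y^16, x^13*y^4)
Rect: 45x16=720. Corner: (45-13)x(16-4)=384.
dim = 720-384 = 336


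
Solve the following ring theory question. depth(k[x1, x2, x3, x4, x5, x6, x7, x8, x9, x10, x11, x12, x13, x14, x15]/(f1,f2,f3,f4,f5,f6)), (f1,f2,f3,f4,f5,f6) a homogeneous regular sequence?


depth(R)=15
depth(R/I)=15-6=9


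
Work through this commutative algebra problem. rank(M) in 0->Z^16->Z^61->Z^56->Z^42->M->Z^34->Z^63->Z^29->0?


Alt sum=0:
(-1)^0*16 + (-1)^1*61 + (-1)^2*56 + (-1)^3*42 + (-1)^4*? + (-1)^5*34 + (-1)^6*63 + (-1)^7*29=0
rank(M)=31


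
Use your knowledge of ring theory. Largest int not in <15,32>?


gcd(15,32)=1 => F=ab-a-b=15*32-15-32=480-47=433


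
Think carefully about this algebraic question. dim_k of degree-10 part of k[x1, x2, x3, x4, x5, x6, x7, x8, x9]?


C(d+n-1,n-1)=C(18,8)=43758


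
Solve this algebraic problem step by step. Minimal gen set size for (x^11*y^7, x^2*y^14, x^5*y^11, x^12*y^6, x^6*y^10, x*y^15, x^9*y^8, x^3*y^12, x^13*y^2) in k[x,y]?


Remove redundant (divisible by others).
Min: x^13*y^2, x^12*y^6, x^11*y^7, x^9*y^8, x^6*y^10, x^5*y^11, x^3*y^12, x^2*y^14, x*y^15
Count=9


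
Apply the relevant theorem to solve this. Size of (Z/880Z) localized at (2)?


2-primary part: 880=2^4*55
Size=2^4=16


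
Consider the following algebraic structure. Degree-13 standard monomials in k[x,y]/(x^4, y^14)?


k[x,y], I = (x^4, y^14), d = 13
Need i < 4 and d-i < 14.
Range: 0 <= i <= 3.
H(13) = 4


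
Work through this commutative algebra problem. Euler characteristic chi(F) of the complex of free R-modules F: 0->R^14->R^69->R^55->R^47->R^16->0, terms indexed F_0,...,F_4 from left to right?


chi = sum (-1)^i * rank:
(-1)^0*14=14
(-1)^1*69=-69
(-1)^2*55=55
(-1)^3*47=-47
(-1)^4*16=16
chi=-31


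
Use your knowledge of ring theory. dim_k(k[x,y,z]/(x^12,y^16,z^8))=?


Basis: x^iy^jz^k, i<12,j<16,k<8
12*16*8=1536


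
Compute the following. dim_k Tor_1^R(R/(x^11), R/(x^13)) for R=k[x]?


Tor_1(R/I,R/J)=(I cap J)/IJ=(x^13)/(x^24)
dim=24-13=min(11,13)=11


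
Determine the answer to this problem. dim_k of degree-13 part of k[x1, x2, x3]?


C(d+n-1,n-1)=C(15,2)=105


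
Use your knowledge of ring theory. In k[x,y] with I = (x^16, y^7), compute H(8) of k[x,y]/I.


k[x,y], I = (x^16, y^7), d = 8
Need i < 16 and d-i < 7.
Range: 2 <= i <= 8.
H(8) = 7


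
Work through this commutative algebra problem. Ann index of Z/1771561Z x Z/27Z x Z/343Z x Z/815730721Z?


Exponent = lcm of the cyclic orders; pairwise coprime => product.
11^6*3^3*7^3*13^8=1771561*27*343*815730721=13383226053435779541


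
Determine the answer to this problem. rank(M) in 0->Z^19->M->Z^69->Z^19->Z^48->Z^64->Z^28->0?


Alt sum=0:
(-1)^0*19 + (-1)^1*? + (-1)^2*69 + (-1)^3*19 + (-1)^4*48 + (-1)^5*64 + (-1)^6*28=0
rank(M)=81


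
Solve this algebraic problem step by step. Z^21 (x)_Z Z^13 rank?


rank(M(x)N) = rank(M)*rank(N)
21*13 = 273


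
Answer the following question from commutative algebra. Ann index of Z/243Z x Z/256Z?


Exponent = lcm of the cyclic orders; pairwise coprime => product.
3^5*2^8=243*256=62208


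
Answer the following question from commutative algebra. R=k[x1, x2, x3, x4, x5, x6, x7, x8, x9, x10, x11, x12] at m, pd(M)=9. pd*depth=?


pd+depth=12
depth=12-9=3
pd*depth=9*3=27


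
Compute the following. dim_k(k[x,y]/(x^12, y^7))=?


Basis: x^i*y^j, i<12, j<7
12*7=84


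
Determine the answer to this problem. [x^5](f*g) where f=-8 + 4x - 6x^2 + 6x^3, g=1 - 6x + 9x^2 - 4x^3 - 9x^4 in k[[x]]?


[x^5] = sum a_i*b_j, i+j=5
  4*-9=-36
  -6*-4=24
  6*9=54
Sum=42


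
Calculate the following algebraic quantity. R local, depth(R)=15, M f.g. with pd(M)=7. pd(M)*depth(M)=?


pd+depth=15
depth=15-7=8
pd*depth=7*8=56


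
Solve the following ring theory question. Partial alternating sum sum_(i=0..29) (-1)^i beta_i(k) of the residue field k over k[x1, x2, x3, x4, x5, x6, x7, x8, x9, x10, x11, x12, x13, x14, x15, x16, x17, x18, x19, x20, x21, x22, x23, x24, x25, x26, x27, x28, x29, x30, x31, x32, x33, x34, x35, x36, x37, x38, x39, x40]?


Koszul resolution: beta_i(k)=C(n,i), n=40
sum_(i=0..p) (-1)^i C(n,i) = (-1)^p C(n-1,p)
(-1)^29*C(39,29) = (-1)^29*635745396 = -635745396


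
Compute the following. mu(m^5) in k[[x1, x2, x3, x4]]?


C(n+d-1,d)=C(8,5)=56


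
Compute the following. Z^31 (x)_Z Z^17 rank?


rank(M(x)N) = rank(M)*rank(N)
31*17 = 527


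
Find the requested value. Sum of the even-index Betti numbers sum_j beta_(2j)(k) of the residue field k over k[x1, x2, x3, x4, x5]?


Koszul resolution: beta_i(k)=C(n,i), n=5
sum_even C(5,i) = 2^(n-1) = 2^4 = 16


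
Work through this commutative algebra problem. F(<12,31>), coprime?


gcd(12,31)=1 => F=ab-a-b=12*31-12-31=372-43=329


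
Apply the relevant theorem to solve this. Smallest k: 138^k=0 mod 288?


138^k mod 288:
k=1: 138
k=2: 36
k=3: 72
k=4: 144
k=5: 0
First zero at k = 5


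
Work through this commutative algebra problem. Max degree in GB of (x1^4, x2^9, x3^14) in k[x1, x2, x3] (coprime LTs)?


Pure powers, coprime LTs => already GB.
Degrees: 4, 9, 14
Max=14


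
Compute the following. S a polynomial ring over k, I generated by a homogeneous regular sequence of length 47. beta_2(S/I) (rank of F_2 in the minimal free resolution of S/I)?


Regular sequence => Koszul complex is the minimal free resolution.
Syz_1 minimally generated by Koszul relations f_i*e_j - f_j*e_i (i<j): mu(Syz_1) = beta_2 = C(m,2) = m(m-1)/2
m=47
47*46/2 = 1081


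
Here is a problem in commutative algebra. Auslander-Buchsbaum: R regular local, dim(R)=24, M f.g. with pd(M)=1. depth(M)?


pd+depth=depth(R)=24
depth=24-1=23


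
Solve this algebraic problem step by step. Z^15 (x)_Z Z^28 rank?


rank(M(x)N) = rank(M)*rank(N)
15*28 = 420


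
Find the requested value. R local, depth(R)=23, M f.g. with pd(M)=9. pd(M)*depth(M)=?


pd+depth=23
depth=23-9=14
pd*depth=9*14=126


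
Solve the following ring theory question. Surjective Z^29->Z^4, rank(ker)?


rank(ker) = 29-4 = 25


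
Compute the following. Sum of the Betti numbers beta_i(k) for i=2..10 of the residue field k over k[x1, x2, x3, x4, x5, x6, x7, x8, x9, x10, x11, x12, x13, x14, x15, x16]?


Koszul resolution: beta_i(k)=C(n,i), n=16
C(16,2)=120, C(16,3)=560, C(16,4)=1820, C(16,5)=4368, C(16,6)=8008, C(16,7)=11440, C(16,8)=12870, C(16,9)=11440, C(16,10)=8008
Sum=58634


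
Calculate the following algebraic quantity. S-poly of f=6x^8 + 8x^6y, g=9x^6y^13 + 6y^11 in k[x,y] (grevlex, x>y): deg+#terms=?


LT(f)=6x^8, LT(g)=9x^6y^13
lcm(LM)=x^8y^13
S(f,g) (scaled by 54 to clear denominators) = 9y^13*f - 6x^2*g = 72x^6y^14 - 36x^2y^11
2 terms, deg 20.
20+2=22


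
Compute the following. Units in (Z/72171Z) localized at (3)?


Local ring = Z/6561Z.
phi(6561) = 3^7*(3-1) = 4374


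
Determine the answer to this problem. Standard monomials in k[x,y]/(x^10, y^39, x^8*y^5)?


k[x,y]/I, I = (x^10, y^39, x^8*y^5)
Rect: 10x39=390. Corner: (10-8)x(39-5)=68.
dim = 390-68 = 322


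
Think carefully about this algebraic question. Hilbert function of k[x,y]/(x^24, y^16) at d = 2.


k[x,y], I = (x^24, y^16), d = 2
Need i < 24 and d-i < 16.
Range: 0 <= i <= 2.
H(2) = 3


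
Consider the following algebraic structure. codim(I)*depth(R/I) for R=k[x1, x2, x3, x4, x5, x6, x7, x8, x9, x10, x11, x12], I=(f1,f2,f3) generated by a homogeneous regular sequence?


codim=3, depth=dim(R/I)=12-3=9
Product=3*9=27


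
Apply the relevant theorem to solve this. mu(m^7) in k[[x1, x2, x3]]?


C(n+d-1,d)=C(9,7)=36


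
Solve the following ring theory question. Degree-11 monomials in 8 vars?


C(d+n-1,n-1)=C(18,7)=31824


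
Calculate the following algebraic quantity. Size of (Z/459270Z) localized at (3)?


3-primary part: 459270=3^8*70
Size=3^8=6561


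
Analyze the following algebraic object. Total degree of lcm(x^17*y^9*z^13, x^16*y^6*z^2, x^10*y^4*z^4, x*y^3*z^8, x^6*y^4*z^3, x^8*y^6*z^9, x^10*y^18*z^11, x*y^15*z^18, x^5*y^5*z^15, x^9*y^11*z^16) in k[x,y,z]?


lcm = componentwise max:
x: max(17,16,10,1,6,8,10,1,5,9)=17
y: max(9,6,4,3,4,6,18,15,5,11)=18
z: max(13,2,4,8,3,9,11,18,15,16)=18
Total=17+18+18=53


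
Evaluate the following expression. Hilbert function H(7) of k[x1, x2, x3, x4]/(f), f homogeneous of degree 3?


C(10,3)-C(7,3)=120-35=85


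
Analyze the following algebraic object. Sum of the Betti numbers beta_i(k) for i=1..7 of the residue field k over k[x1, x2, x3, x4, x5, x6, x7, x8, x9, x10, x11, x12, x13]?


Koszul resolution: beta_i(k)=C(n,i), n=13
C(13,1)=13, C(13,2)=78, C(13,3)=286, C(13,4)=715, C(13,5)=1287, C(13,6)=1716, C(13,7)=1716
Sum=5811


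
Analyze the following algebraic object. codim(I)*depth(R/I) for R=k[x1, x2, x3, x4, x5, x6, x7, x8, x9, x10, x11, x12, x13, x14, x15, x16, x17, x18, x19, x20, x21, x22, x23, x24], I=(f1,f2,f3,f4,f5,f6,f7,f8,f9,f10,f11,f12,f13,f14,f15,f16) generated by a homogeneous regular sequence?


codim=16, depth=dim(R/I)=24-16=8
Product=16*8=128


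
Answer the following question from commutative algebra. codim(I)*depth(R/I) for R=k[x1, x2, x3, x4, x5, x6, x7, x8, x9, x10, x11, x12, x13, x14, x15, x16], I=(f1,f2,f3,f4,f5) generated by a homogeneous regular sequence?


codim=5, depth=dim(R/I)=16-5=11
Product=5*11=55


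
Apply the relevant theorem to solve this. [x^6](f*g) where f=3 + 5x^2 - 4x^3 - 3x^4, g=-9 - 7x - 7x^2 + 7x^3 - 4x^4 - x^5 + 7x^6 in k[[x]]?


[x^6] = sum a_i*b_j, i+j=6
  3*7=21
  5*-4=-20
  -4*7=-28
  -3*-7=21
Sum=-6


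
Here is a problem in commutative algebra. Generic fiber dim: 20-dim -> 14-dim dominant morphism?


dim(fiber)=dim(X)-dim(Y)=20-14=6


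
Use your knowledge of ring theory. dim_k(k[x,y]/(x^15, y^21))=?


Basis: x^i*y^j, i<15, j<21
15*21=315


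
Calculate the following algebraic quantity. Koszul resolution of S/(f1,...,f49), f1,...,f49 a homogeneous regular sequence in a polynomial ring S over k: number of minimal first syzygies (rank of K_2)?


Regular sequence => Koszul complex is the minimal free resolution.
Syz_1 minimally generated by Koszul relations f_i*e_j - f_j*e_i (i<j): mu(Syz_1) = beta_2 = C(m,2) = m(m-1)/2
m=49
49*48/2 = 1176


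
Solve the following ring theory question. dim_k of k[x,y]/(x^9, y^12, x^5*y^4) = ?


k[x,y]/I, I = (x^9, y^12, x^5*y^4)
Rect: 9x12=108. Corner: (9-5)x(12-4)=32.
dim = 108-32 = 76


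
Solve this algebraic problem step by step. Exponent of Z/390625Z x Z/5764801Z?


Exponent = lcm of the cyclic orders; pairwise coprime => product.
5^8*7^8=390625*5764801=2251875390625


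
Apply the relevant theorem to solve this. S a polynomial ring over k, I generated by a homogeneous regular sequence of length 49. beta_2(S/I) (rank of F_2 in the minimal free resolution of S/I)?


Regular sequence => Koszul complex is the minimal free resolution.
Syz_1 minimally generated by Koszul relations f_i*e_j - f_j*e_i (i<j): mu(Syz_1) = beta_2 = C(m,2) = m(m-1)/2
m=49
49*48/2 = 1176


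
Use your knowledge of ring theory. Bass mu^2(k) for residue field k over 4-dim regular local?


C(n,i)=C(4,2)=6


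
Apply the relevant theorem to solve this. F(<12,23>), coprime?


gcd(12,23)=1 => F=ab-a-b=12*23-12-23=276-35=241


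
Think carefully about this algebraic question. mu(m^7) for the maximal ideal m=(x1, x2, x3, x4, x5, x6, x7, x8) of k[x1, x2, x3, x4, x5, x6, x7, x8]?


Graded Nakayama: mu(m^d) = dim_k (m^d/m^(d+1)) = #degree-7 monomials in 8 vars
C(n+d-1,d)=C(14,7)=3432


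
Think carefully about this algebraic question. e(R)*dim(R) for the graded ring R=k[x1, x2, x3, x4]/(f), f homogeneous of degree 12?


e(R)=deg(f)=12, dim(R)=4-1=3
e*dim=12*3=36


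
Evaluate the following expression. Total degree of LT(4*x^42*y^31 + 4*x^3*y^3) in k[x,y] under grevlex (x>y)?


LT: 4*x^42*y^31
deg_x=42, deg_y=31
Total=42+31=73


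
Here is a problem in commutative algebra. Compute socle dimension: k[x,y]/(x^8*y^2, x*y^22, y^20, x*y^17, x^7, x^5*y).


Socle = ann(m) = span of standard monomials u with x*u, y*u in I (staircase corners).
Redundant generators: x*y^22, x^8*y^2
Minimal generators: x^7, x^5*y, x*y^17, y^20
Corners: y^19, x^4y^16, x^6
Socle dim=3


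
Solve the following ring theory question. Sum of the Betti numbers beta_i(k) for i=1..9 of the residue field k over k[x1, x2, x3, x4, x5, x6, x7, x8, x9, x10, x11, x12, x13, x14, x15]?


Koszul resolution: beta_i(k)=C(n,i), n=15
C(15,1)=15, C(15,2)=105, C(15,3)=455, C(15,4)=1365, C(15,5)=3003, C(15,6)=5005, C(15,7)=6435, C(15,8)=6435, C(15,9)=5005
Sum=27823


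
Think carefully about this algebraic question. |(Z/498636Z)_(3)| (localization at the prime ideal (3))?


3-primary part: 498636=3^8*76
Size=3^8=6561


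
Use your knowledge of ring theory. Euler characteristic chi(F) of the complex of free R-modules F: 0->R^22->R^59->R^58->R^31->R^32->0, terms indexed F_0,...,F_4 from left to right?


chi = sum (-1)^i * rank:
(-1)^0*22=22
(-1)^1*59=-59
(-1)^2*58=58
(-1)^3*31=-31
(-1)^4*32=32
chi=22


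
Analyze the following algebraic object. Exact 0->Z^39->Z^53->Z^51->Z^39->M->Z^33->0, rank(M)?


Alt sum=0:
(-1)^0*39 + (-1)^1*53 + (-1)^2*51 + (-1)^3*39 + (-1)^4*? + (-1)^5*33=0
rank(M)=35


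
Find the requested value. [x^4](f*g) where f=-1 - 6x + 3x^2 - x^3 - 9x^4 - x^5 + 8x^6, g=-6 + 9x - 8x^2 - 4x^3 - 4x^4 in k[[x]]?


[x^4] = sum a_i*b_j, i+j=4
  -1*-4=4
  -6*-4=24
  3*-8=-24
  -1*9=-9
  -9*-6=54
Sum=49


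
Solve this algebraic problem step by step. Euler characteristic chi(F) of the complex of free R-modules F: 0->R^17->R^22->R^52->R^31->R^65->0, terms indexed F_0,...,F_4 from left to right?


chi = sum (-1)^i * rank:
(-1)^0*17=17
(-1)^1*22=-22
(-1)^2*52=52
(-1)^3*31=-31
(-1)^4*65=65
chi=81


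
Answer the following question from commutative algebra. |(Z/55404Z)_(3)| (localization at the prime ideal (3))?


3-primary part: 55404=3^6*76
Size=3^6=729


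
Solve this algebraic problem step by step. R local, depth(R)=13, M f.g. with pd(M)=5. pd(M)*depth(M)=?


pd+depth=13
depth=13-5=8
pd*depth=5*8=40


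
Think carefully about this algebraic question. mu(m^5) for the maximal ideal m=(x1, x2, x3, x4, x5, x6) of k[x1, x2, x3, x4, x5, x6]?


Graded Nakayama: mu(m^d) = dim_k (m^d/m^(d+1)) = #degree-5 monomials in 6 vars
C(n+d-1,d)=C(10,5)=252


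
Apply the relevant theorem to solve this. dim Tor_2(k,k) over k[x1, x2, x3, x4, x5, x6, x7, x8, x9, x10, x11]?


Koszul: C(n,i)=C(11,2)=55


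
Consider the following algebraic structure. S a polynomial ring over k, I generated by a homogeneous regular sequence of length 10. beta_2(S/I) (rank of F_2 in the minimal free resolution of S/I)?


Regular sequence => Koszul complex is the minimal free resolution.
Syz_1 minimally generated by Koszul relations f_i*e_j - f_j*e_i (i<j): mu(Syz_1) = beta_2 = C(m,2) = m(m-1)/2
m=10
10*9/2 = 45


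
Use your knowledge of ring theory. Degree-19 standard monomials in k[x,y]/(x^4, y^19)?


k[x,y], I = (x^4, y^19), d = 19
Need i < 4 and d-i < 19.
Range: 1 <= i <= 3.
H(19) = 3


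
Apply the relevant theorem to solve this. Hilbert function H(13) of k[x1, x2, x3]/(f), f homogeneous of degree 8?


C(15,2)-C(7,2)=105-21=84


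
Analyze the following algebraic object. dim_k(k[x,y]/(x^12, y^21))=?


Basis: x^i*y^j, i<12, j<21
12*21=252


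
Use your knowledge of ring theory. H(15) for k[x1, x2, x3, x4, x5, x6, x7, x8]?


C(d+n-1,n-1)=C(22,7)=170544


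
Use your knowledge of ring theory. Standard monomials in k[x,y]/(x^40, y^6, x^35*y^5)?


k[x,y]/I, I = (x^40, y^6, x^35*y^5)
Rect: 40x6=240. Corner: (40-35)x(6-5)=5.
dim = 240-5 = 235


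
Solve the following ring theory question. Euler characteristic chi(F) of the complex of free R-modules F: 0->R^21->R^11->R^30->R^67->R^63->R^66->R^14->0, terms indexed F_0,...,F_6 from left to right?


chi = sum (-1)^i * rank:
(-1)^0*21=21
(-1)^1*11=-11
(-1)^2*30=30
(-1)^3*67=-67
(-1)^4*63=63
(-1)^5*66=-66
(-1)^6*14=14
chi=-16


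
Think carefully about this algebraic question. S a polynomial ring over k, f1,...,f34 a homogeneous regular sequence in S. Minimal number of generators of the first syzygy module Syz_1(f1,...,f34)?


Regular sequence => Koszul complex is the minimal free resolution.
Syz_1 minimally generated by Koszul relations f_i*e_j - f_j*e_i (i<j): mu(Syz_1) = beta_2 = C(m,2) = m(m-1)/2
m=34
34*33/2 = 561


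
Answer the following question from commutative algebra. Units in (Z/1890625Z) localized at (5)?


Local ring = Z/15625Z.
phi(15625) = 5^5*(5-1) = 12500


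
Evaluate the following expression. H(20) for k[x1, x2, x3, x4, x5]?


C(d+n-1,n-1)=C(24,4)=10626


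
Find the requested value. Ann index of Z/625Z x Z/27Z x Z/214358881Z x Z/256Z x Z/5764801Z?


Exponent = lcm of the cyclic orders; pairwise coprime => product.
5^4*3^3*11^8*2^8*7^8=625*27*214358881*256*5764801=5338380779485981920000


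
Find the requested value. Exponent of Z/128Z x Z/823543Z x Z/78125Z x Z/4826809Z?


Exponent = lcm of the cyclic orders; pairwise coprime => product.
2^7*7^7*5^7*13^6=128*823543*78125*4826809=39750847642870000000


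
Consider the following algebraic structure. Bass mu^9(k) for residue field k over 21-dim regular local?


C(n,i)=C(21,9)=293930


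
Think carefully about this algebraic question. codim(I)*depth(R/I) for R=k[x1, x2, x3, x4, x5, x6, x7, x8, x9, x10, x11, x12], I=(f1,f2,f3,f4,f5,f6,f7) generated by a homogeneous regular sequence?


codim=7, depth=dim(R/I)=12-7=5
Product=7*5=35


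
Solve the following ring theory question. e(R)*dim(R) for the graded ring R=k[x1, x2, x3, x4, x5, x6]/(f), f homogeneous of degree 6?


e(R)=deg(f)=6, dim(R)=6-1=5
e*dim=6*5=30


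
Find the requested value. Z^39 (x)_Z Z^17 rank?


rank(M(x)N) = rank(M)*rank(N)
39*17 = 663


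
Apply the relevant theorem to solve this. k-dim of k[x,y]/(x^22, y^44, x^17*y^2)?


k[x,y]/I, I = (x^22, y^44, x^17*y^2)
Rect: 22x44=968. Corner: (22-17)x(44-2)=210.
dim = 968-210 = 758


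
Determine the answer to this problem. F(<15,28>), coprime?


gcd(15,28)=1 => F=ab-a-b=15*28-15-28=420-43=377


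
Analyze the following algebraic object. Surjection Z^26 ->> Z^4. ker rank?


rank(ker) = 26-4 = 22


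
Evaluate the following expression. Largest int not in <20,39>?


gcd(20,39)=1 => F=ab-a-b=20*39-20-39=780-59=721


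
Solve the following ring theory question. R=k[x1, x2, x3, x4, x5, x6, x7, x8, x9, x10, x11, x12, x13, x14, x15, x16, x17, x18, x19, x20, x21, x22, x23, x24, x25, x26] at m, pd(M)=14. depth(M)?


pd+depth=depth(R)=26
depth=26-14=12


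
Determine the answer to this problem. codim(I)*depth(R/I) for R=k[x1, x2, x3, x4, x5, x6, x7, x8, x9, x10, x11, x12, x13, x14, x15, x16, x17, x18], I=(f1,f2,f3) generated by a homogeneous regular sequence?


codim=3, depth=dim(R/I)=18-3=15
Product=3*15=45


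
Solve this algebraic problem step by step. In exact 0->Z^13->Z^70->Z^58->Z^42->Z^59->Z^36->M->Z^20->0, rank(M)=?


Alt sum=0:
(-1)^0*13 + (-1)^1*70 + (-1)^2*58 + (-1)^3*42 + (-1)^4*59 + (-1)^5*36 + (-1)^6*? + (-1)^7*20=0
rank(M)=38


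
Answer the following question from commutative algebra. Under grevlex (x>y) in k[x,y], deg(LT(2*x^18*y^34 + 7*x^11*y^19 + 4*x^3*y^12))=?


LT: 2*x^18*y^34
deg_x=18, deg_y=34
Total=18+34=52


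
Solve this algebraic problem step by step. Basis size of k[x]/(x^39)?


Basis: 1,x,...,x^38
dim=39


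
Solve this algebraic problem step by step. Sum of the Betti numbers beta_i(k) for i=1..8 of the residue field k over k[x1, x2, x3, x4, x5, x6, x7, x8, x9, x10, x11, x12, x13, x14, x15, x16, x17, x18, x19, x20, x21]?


Koszul resolution: beta_i(k)=C(n,i), n=21
C(21,1)=21, C(21,2)=210, C(21,3)=1330, C(21,4)=5985, C(21,5)=20349, C(21,6)=54264, C(21,7)=116280, C(21,8)=203490
Sum=401929


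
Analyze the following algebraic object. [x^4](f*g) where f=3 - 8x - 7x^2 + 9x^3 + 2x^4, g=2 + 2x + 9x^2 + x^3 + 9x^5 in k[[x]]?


[x^4] = sum a_i*b_j, i+j=4
  -8*1=-8
  -7*9=-63
  9*2=18
  2*2=4
Sum=-49


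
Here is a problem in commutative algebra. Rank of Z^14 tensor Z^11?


rank(M(x)N) = rank(M)*rank(N)
14*11 = 154


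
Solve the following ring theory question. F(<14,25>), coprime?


gcd(14,25)=1 => F=ab-a-b=14*25-14-25=350-39=311


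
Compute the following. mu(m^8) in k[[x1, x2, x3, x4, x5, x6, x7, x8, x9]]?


C(n+d-1,d)=C(16,8)=12870


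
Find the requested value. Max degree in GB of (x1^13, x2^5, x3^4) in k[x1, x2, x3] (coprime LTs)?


Pure powers, coprime LTs => already GB.
Degrees: 13, 5, 4
Max=13


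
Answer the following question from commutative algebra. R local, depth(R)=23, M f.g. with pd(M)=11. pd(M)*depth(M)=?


pd+depth=23
depth=23-11=12
pd*depth=11*12=132


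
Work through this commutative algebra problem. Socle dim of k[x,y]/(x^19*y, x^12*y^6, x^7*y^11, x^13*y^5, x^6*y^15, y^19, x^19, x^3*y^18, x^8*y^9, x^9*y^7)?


Socle = ann(m) = span of standard monomials u with x*u, y*u in I (staircase corners).
Redundant generators: x^19*y
Minimal generators: x^19, x^13*y^5, x^12*y^6, x^9*y^7, x^8*y^9, x^7*y^11, x^6*y^15, x^3*y^18, y^19
Corners: x^2y^18, x^5y^17, x^6y^14, x^7y^10, x^8y^8, x^11y^6, x^12y^5, x^18y^4
Socle dim=8


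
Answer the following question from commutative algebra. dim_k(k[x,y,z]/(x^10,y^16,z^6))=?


Basis: x^iy^jz^k, i<10,j<16,k<6
10*16*6=960


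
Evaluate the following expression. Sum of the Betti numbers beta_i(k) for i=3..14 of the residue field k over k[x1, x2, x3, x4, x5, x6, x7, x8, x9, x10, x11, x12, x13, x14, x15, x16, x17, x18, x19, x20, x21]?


Koszul resolution: beta_i(k)=C(n,i), n=21
C(21,3)=1330, C(21,4)=5985, C(21,5)=20349, C(21,6)=54264, C(21,7)=116280, C(21,8)=203490, C(21,9)=293930, C(21,10)=352716, C(21,11)=352716, C(21,12)=293930, C(21,13)=203490, C(21,14)=116280
Sum=2014760


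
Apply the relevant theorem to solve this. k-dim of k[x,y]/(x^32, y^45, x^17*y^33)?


k[x,y]/I, I = (x^32, y^45, x^17*y^33)
Rect: 32x45=1440. Corner: (32-17)x(45-33)=180.
dim = 1440-180 = 1260


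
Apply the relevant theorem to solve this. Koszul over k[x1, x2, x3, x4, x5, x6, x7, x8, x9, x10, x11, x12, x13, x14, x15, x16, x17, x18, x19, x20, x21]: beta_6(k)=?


C(n,i)=C(21,6)=54264


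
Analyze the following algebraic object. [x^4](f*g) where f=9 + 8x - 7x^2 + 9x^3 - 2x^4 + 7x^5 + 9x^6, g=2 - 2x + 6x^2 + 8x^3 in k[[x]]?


[x^4] = sum a_i*b_j, i+j=4
  8*8=64
  -7*6=-42
  9*-2=-18
  -2*2=-4
Sum=0


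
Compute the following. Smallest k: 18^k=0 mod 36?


18^k mod 36:
k=1: 18
k=2: 0
First zero at k = 2


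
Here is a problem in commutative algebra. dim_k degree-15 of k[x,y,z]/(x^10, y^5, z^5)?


Need i<10, j<5, k<5 with i+j+k=15.
For each i, j ranges over max(0,15-i-4)..min(4,15-i):
  i=0: j in [11,4] -> 0
  i=1: j in [10,4] -> 0
  i=2: j in [9,4] -> 0
  i=3: j in [8,4] -> 0
  i=4: j in [7,4] -> 0
  i=5: j in [6,4] -> 0
  i=6: j in [5,4] -> 0
  i=7: j in [4,4] -> 1
  i=8: j in [3,4] -> 2
  i=9: j in [2,4] -> 3
H(15) = 0+0+0+0+0+0+0+1+2+3 = 6


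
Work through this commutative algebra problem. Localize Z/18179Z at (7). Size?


7-primary part: 18179=7^3*53
Size=7^3=343


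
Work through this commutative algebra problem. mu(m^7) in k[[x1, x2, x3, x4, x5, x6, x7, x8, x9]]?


C(n+d-1,d)=C(15,7)=6435


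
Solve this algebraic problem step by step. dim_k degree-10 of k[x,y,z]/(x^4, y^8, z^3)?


Need i<4, j<8, k<3 with i+j+k=10.
For each i, j ranges over max(0,10-i-2)..min(7,10-i):
  i=0: j in [8,7] -> 0
  i=1: j in [7,7] -> 1
  i=2: j in [6,7] -> 2
  i=3: j in [5,7] -> 3
H(10) = 0+1+2+3 = 6


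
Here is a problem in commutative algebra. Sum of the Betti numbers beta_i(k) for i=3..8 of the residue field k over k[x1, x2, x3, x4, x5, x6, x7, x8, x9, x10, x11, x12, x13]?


Koszul resolution: beta_i(k)=C(n,i), n=13
C(13,3)=286, C(13,4)=715, C(13,5)=1287, C(13,6)=1716, C(13,7)=1716, C(13,8)=1287
Sum=7007


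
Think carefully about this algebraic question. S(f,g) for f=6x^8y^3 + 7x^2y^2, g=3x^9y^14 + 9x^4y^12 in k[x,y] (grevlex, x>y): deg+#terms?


LT(f)=6x^8y^3, LT(g)=3x^9y^14
lcm(LM)=x^9y^14
S(f,g) (scaled by 18 to clear denominators) = 3xy^11*f - 6*g = -54x^4y^12 + 21x^3y^13
2 terms, deg 16.
16+2=18


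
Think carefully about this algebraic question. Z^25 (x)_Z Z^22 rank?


rank(M(x)N) = rank(M)*rank(N)
25*22 = 550


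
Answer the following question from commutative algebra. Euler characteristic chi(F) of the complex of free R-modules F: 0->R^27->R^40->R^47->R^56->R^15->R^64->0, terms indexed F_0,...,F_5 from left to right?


chi = sum (-1)^i * rank:
(-1)^0*27=27
(-1)^1*40=-40
(-1)^2*47=47
(-1)^3*56=-56
(-1)^4*15=15
(-1)^5*64=-64
chi=-71


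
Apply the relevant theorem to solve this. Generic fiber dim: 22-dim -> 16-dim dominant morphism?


dim(fiber)=dim(X)-dim(Y)=22-16=6


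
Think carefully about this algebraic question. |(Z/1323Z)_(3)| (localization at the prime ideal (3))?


3-primary part: 1323=3^3*49
Size=3^3=27


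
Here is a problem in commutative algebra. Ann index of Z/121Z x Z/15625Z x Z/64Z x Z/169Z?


Exponent = lcm of the cyclic orders; pairwise coprime => product.
11^2*5^6*2^6*13^2=121*15625*64*169=20449000000


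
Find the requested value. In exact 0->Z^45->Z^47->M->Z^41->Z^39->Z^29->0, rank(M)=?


Alt sum=0:
(-1)^0*45 + (-1)^1*47 + (-1)^2*? + (-1)^3*41 + (-1)^4*39 + (-1)^5*29=0
rank(M)=33


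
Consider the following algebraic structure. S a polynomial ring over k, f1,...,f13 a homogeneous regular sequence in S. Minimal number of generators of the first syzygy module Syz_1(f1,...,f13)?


Regular sequence => Koszul complex is the minimal free resolution.
Syz_1 minimally generated by Koszul relations f_i*e_j - f_j*e_i (i<j): mu(Syz_1) = beta_2 = C(m,2) = m(m-1)/2
m=13
13*12/2 = 78


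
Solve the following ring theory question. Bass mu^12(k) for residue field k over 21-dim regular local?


C(n,i)=C(21,12)=293930


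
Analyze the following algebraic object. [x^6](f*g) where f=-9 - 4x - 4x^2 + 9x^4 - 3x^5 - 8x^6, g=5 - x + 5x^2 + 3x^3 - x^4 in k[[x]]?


[x^6] = sum a_i*b_j, i+j=6
  -4*-1=4
  9*5=45
  -3*-1=3
  -8*5=-40
Sum=12


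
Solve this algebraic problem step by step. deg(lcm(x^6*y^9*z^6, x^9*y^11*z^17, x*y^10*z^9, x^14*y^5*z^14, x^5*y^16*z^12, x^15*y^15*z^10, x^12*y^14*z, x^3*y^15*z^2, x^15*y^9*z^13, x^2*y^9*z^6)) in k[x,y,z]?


lcm = componentwise max:
x: max(6,9,1,14,5,15,12,3,15,2)=15
y: max(9,11,10,5,16,15,14,15,9,9)=16
z: max(6,17,9,14,12,10,1,2,13,6)=17
Total=15+16+17=48


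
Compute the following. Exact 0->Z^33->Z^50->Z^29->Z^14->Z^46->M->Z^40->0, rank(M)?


Alt sum=0:
(-1)^0*33 + (-1)^1*50 + (-1)^2*29 + (-1)^3*14 + (-1)^4*46 + (-1)^5*? + (-1)^6*40=0
rank(M)=84


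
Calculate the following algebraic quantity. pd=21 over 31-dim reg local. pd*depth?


pd+depth=31
depth=31-21=10
pd*depth=21*10=210


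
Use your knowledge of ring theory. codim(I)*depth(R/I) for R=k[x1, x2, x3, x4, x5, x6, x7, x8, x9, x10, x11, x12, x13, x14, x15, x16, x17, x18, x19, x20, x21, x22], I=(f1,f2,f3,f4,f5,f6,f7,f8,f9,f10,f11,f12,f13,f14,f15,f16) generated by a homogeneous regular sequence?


codim=16, depth=dim(R/I)=22-16=6
Product=16*6=96


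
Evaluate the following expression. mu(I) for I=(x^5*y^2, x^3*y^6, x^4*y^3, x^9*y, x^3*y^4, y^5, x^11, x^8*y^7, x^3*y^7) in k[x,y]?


Remove redundant (divisible by others).
x^3*y^6 redundant.
x^3*y^7 redundant.
x^8*y^7 redundant.
Min: x^11, x^9*y, x^5*y^2, x^4*y^3, x^3*y^4, y^5
Count=6


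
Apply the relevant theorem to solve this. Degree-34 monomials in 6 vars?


C(d+n-1,n-1)=C(39,5)=575757


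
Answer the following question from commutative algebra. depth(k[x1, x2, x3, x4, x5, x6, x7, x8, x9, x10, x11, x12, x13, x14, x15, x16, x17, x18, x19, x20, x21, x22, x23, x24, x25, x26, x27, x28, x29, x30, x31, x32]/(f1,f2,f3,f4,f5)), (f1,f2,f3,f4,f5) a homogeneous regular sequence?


depth(R)=32
depth(R/I)=32-5=27


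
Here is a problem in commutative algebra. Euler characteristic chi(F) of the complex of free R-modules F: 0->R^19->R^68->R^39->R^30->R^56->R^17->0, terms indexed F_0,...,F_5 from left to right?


chi = sum (-1)^i * rank:
(-1)^0*19=19
(-1)^1*68=-68
(-1)^2*39=39
(-1)^3*30=-30
(-1)^4*56=56
(-1)^5*17=-17
chi=-1


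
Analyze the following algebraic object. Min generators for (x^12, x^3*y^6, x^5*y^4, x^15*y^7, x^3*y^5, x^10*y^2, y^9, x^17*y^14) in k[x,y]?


Remove redundant (divisible by others).
x^15*y^7 redundant.
x^17*y^14 redundant.
x^3*y^6 redundant.
Min: x^12, x^10*y^2, x^5*y^4, x^3*y^5, y^9
Count=5


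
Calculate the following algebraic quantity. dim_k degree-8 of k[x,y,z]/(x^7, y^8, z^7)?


Need i<7, j<8, k<7 with i+j+k=8.
For each i, j ranges over max(0,8-i-6)..min(7,8-i):
  i=0: j in [2,7] -> 6
  i=1: j in [1,7] -> 7
  i=2: j in [0,6] -> 7
  i=3: j in [0,5] -> 6
  i=4: j in [0,4] -> 5
  i=5: j in [0,3] -> 4
  i=6: j in [0,2] -> 3
H(8) = 6+7+7+6+5+4+3 = 38


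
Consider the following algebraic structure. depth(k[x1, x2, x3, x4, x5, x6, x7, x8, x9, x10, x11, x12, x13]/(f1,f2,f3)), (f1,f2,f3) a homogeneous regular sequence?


depth(R)=13
depth(R/I)=13-3=10


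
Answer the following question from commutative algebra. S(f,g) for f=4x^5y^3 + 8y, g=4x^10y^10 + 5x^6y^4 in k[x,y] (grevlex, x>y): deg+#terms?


LT(f)=4x^5y^3, LT(g)=4x^10y^10
lcm(LM)=x^10y^10
S(f,g) (scaled by 16 to clear denominators) = 4x^5y^7*f - 4*g = 32x^5y^8 - 20x^6y^4
2 terms, deg 13.
13+2=15


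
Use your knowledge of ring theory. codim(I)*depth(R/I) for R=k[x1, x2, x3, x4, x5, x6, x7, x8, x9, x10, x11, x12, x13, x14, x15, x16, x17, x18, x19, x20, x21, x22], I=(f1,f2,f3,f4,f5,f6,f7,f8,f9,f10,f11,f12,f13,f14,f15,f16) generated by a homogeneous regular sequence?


codim=16, depth=dim(R/I)=22-16=6
Product=16*6=96


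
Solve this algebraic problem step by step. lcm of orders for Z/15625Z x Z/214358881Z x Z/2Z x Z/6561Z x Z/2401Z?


Exponent = lcm of the cyclic orders; pairwise coprime => product.
5^6*11^8*2^1*3^8*7^4=15625*214358881*2*6561*2401=105524596637395031250


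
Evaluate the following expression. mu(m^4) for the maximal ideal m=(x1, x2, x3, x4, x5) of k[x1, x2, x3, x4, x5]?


Graded Nakayama: mu(m^d) = dim_k (m^d/m^(d+1)) = #degree-4 monomials in 5 vars
C(n+d-1,d)=C(8,4)=70


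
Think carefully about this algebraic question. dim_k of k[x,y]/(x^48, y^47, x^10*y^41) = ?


k[x,y]/I, I = (x^48, y^47, x^10*y^41)
Rect: 48x47=2256. Corner: (48-10)x(47-41)=228.
dim = 2256-228 = 2028


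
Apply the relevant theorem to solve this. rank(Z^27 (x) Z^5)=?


rank(M(x)N) = rank(M)*rank(N)
27*5 = 135


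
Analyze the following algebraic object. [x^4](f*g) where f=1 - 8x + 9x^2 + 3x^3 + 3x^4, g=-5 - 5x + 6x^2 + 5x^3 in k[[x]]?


[x^4] = sum a_i*b_j, i+j=4
  -8*5=-40
  9*6=54
  3*-5=-15
  3*-5=-15
Sum=-16


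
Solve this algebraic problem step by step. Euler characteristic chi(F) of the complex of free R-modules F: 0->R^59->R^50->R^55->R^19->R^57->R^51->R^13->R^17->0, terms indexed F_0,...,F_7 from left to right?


chi = sum (-1)^i * rank:
(-1)^0*59=59
(-1)^1*50=-50
(-1)^2*55=55
(-1)^3*19=-19
(-1)^4*57=57
(-1)^5*51=-51
(-1)^6*13=13
(-1)^7*17=-17
chi=47


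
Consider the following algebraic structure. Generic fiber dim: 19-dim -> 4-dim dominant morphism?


dim(fiber)=dim(X)-dim(Y)=19-4=15


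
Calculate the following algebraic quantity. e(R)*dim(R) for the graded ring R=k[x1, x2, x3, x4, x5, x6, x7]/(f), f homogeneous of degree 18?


e(R)=deg(f)=18, dim(R)=7-1=6
e*dim=18*6=108


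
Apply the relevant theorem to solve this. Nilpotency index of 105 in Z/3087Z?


105^k mod 3087:
k=1: 105
k=2: 1764
k=3: 0
First zero at k = 3


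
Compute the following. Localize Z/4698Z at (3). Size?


3-primary part: 4698=3^4*58
Size=3^4=81


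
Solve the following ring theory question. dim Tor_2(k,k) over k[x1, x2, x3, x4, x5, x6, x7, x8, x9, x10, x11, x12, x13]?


Koszul: C(n,i)=C(13,2)=78


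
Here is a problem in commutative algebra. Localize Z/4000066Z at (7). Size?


7-primary part: 4000066=7^6*34
Size=7^6=117649


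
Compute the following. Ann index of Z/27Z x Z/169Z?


Exponent = lcm of the cyclic orders; pairwise coprime => product.
3^3*13^2=27*169=4563


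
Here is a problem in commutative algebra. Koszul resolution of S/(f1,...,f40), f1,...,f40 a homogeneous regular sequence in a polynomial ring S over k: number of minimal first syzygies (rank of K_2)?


Regular sequence => Koszul complex is the minimal free resolution.
Syz_1 minimally generated by Koszul relations f_i*e_j - f_j*e_i (i<j): mu(Syz_1) = beta_2 = C(m,2) = m(m-1)/2
m=40
40*39/2 = 780


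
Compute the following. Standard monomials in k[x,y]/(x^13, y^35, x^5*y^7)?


k[x,y]/I, I = (x^13, y^35, x^5*y^7)
Rect: 13x35=455. Corner: (13-5)x(35-7)=224.
dim = 455-224 = 231


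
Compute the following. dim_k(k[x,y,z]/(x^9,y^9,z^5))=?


Basis: x^iy^jz^k, i<9,j<9,k<5
9*9*5=405


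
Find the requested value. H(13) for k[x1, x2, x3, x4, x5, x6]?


C(d+n-1,n-1)=C(18,5)=8568


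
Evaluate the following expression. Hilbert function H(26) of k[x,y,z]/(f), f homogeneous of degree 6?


C(28,2)-C(22,2)=378-231=147


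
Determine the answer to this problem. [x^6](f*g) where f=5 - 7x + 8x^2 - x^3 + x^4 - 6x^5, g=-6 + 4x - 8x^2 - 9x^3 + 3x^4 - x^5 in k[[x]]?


[x^6] = sum a_i*b_j, i+j=6
  -7*-1=7
  8*3=24
  -1*-9=9
  1*-8=-8
  -6*4=-24
Sum=8


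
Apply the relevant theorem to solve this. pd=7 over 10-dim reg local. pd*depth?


pd+depth=10
depth=10-7=3
pd*depth=7*3=21


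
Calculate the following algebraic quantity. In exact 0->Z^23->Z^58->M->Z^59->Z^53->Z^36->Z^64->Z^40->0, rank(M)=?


Alt sum=0:
(-1)^0*23 + (-1)^1*58 + (-1)^2*? + (-1)^3*59 + (-1)^4*53 + (-1)^5*36 + (-1)^6*64 + (-1)^7*40=0
rank(M)=53


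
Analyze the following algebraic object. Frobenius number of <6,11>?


gcd(6,11)=1 => F=ab-a-b=6*11-6-11=66-17=49


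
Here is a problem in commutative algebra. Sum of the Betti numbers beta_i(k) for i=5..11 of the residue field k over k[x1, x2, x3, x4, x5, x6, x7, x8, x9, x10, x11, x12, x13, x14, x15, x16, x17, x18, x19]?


Koszul resolution: beta_i(k)=C(n,i), n=19
C(19,5)=11628, C(19,6)=27132, C(19,7)=50388, C(19,8)=75582, C(19,9)=92378, C(19,10)=92378, C(19,11)=75582
Sum=425068


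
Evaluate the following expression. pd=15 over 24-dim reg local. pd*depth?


pd+depth=24
depth=24-15=9
pd*depth=15*9=135


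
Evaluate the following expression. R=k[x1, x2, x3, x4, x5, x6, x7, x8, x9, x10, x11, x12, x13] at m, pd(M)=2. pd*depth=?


pd+depth=13
depth=13-2=11
pd*depth=2*11=22


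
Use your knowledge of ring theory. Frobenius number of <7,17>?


gcd(7,17)=1 => F=ab-a-b=7*17-7-17=119-24=95


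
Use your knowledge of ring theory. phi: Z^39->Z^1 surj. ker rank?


rank(ker) = 39-1 = 38


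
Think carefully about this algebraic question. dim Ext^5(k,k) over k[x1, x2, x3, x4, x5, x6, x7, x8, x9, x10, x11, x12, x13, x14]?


C(n,i)=C(14,5)=2002


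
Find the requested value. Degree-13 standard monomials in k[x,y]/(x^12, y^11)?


k[x,y], I = (x^12, y^11), d = 13
Need i < 12 and d-i < 11.
Range: 3 <= i <= 11.
H(13) = 9


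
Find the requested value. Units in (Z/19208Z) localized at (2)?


Local ring = Z/8Z.
phi(8) = 2^2*(2-1) = 4


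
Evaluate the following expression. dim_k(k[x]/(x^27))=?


Basis: 1,x,...,x^26
dim=27


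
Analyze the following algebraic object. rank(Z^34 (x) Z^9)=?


rank(M(x)N) = rank(M)*rank(N)
34*9 = 306


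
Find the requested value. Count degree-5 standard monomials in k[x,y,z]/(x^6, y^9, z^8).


Need i<6, j<9, k<8 with i+j+k=5.
For each i, j ranges over max(0,5-i-7)..min(8,5-i):
  i=0: j in [0,5] -> 6
  i=1: j in [0,4] -> 5
  i=2: j in [0,3] -> 4
  i=3: j in [0,2] -> 3
  i=4: j in [0,1] -> 2
  i=5: j in [0,0] -> 1
H(5) = 6+5+4+3+2+1 = 21


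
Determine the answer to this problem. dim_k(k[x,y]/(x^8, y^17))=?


Basis: x^i*y^j, i<8, j<17
8*17=136


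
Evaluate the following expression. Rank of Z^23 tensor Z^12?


rank(M(x)N) = rank(M)*rank(N)
23*12 = 276


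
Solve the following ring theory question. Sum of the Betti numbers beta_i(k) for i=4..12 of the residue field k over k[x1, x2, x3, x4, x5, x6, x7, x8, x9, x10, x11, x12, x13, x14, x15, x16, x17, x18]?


Koszul resolution: beta_i(k)=C(n,i), n=18
C(18,4)=3060, C(18,5)=8568, C(18,6)=18564, C(18,7)=31824, C(18,8)=43758, C(18,9)=48620, C(18,10)=43758, C(18,11)=31824, C(18,12)=18564
Sum=248540


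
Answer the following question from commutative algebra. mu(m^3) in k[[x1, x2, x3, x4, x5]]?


C(n+d-1,d)=C(7,3)=35


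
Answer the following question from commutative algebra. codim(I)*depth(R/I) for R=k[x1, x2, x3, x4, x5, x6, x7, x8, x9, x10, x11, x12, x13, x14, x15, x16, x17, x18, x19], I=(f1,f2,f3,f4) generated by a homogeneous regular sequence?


codim=4, depth=dim(R/I)=19-4=15
Product=4*15=60


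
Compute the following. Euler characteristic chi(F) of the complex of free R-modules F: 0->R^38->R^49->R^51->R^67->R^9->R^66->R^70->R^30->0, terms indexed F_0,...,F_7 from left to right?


chi = sum (-1)^i * rank:
(-1)^0*38=38
(-1)^1*49=-49
(-1)^2*51=51
(-1)^3*67=-67
(-1)^4*9=9
(-1)^5*66=-66
(-1)^6*70=70
(-1)^7*30=-30
chi=-44


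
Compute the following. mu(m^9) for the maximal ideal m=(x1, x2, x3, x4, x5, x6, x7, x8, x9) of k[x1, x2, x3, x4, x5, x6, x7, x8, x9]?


Graded Nakayama: mu(m^d) = dim_k (m^d/m^(d+1)) = #degree-9 monomials in 9 vars
C(n+d-1,d)=C(17,9)=24310


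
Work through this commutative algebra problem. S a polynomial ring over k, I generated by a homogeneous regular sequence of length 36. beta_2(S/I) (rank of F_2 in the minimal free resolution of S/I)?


Regular sequence => Koszul complex is the minimal free resolution.
Syz_1 minimally generated by Koszul relations f_i*e_j - f_j*e_i (i<j): mu(Syz_1) = beta_2 = C(m,2) = m(m-1)/2
m=36
36*35/2 = 630


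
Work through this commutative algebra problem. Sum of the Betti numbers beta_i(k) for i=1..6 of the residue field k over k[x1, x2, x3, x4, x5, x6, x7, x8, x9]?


Koszul resolution: beta_i(k)=C(n,i), n=9
C(9,1)=9, C(9,2)=36, C(9,3)=84, C(9,4)=126, C(9,5)=126, C(9,6)=84
Sum=465


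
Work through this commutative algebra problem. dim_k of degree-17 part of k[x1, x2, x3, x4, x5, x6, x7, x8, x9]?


C(d+n-1,n-1)=C(25,8)=1081575


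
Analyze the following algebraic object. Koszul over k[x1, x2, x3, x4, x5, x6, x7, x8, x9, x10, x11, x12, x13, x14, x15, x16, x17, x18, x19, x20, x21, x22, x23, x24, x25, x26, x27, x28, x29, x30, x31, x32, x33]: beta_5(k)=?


C(n,i)=C(33,5)=237336


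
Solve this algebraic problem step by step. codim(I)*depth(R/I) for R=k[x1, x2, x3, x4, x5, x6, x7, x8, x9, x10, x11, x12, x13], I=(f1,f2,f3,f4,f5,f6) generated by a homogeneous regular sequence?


codim=6, depth=dim(R/I)=13-6=7
Product=6*7=42


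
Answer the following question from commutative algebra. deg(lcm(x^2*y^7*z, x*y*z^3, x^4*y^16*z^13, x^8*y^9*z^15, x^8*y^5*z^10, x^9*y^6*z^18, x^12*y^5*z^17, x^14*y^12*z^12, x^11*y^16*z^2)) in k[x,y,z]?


lcm = componentwise max:
x: max(2,1,4,8,8,9,12,14,11)=14
y: max(7,1,16,9,5,6,5,12,16)=16
z: max(1,3,13,15,10,18,17,12,2)=18
Total=14+16+18=48


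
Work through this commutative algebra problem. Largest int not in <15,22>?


gcd(15,22)=1 => F=ab-a-b=15*22-15-22=330-37=293


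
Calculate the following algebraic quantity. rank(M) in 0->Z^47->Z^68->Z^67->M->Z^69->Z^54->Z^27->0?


Alt sum=0:
(-1)^0*47 + (-1)^1*68 + (-1)^2*67 + (-1)^3*? + (-1)^4*69 + (-1)^5*54 + (-1)^6*27=0
rank(M)=88
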